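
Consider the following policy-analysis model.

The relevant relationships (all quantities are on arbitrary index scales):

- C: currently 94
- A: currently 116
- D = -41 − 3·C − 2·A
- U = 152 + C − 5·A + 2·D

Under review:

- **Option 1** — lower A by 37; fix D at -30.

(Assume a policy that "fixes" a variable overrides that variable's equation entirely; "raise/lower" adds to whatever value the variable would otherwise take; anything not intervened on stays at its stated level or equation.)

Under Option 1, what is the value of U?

-209

Option 1 (A − 37, D := -30):
  C = 94
  A = 116 − 37 = 79
  D = -30
  U = 152 + 94 − 5·79 + 2·(-30) = -209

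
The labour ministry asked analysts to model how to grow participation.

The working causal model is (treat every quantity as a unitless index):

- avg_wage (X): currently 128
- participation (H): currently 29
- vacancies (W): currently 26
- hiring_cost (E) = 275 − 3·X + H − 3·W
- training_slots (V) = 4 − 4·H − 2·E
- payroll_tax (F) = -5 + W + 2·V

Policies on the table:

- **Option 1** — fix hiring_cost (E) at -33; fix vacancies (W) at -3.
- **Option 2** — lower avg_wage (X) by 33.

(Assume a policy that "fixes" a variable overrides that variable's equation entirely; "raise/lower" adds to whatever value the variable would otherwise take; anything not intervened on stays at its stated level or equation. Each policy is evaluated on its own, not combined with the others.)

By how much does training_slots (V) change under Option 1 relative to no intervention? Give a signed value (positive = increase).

Baseline:
  X = 128
  H = 29
  W = 26
  E = 275 − 3·128 + 29 − 3·26 = -158
  V = 4 − 4·29 − 2·(-158) = 204
Option 1 (E := -33, W := -3):
  X = 128
  H = 29
  W = -3
  E = -33
  V = 4 − 4·29 − 2·(-33) = -46
Change in V: -46 − 204 = -250

-250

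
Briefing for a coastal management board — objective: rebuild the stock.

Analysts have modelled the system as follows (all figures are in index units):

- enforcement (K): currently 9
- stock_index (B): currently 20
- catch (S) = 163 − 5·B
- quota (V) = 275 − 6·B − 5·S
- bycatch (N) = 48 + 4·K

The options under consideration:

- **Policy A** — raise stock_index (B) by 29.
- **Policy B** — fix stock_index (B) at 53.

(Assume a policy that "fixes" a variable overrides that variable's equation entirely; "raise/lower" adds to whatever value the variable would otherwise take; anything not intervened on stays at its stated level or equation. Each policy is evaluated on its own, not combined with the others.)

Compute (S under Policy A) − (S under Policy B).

20

Policy A (B + 29):
  B = 20 + 29 = 49
  S = 163 − 5·49 = -82
Policy B (B := 53):
  B = 53
  S = 163 − 5·53 = -102
S: -82 − (-102) = 20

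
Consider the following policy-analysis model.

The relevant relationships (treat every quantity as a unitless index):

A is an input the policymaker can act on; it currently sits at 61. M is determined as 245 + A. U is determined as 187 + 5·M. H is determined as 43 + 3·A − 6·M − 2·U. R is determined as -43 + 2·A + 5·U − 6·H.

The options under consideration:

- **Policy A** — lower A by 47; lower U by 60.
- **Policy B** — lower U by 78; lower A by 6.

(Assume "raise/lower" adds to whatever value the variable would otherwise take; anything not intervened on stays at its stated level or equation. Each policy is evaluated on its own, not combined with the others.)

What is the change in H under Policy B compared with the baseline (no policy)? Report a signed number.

Baseline:
  A = 61
  M = 245 + 61 = 306
  U = 187 + 5·306 = 1717
  H = 43 + 3·61 − 6·306 − 2·1717 = -5044
Policy B (U − 78, A − 6):
  A = 61 − 6 = 55
  M = 245 + 55 = 300
  U = 187 + 5·300 (−78 from intervention) = 1609
  H = 43 + 3·55 − 6·300 − 2·1609 = -4810
Change in H: -4810 − (-5044) = 234

234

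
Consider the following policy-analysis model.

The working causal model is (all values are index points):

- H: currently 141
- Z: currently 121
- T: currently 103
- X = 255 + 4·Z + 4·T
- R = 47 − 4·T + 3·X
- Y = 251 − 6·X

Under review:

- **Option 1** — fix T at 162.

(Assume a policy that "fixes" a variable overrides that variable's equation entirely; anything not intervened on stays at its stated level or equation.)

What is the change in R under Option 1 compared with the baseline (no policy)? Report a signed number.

Baseline:
  Z = 121
  T = 103
  X = 255 + 4·121 + 4·103 = 1151
  R = 47 − 4·103 + 3·1151 = 3088
Option 1 (T := 162):
  Z = 121
  T = 162
  X = 255 + 4·121 + 4·162 = 1387
  R = 47 − 4·162 + 3·1387 = 3560
Change in R: 3560 − 3088 = 472

472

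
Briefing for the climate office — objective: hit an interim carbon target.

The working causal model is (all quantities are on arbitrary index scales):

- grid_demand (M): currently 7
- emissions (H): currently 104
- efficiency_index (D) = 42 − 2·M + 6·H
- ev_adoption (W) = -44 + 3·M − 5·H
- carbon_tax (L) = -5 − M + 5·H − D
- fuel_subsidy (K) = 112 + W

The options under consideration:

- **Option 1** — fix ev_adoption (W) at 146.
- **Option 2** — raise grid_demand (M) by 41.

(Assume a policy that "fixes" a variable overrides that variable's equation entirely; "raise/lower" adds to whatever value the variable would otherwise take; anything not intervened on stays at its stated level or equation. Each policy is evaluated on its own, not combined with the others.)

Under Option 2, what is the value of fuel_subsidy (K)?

Option 2 (M + 41):
  M = 7 + 41 = 48
  H = 104
  W = -44 + 3·48 − 5·104 = -420
  K = 112 + (-420) = -308

-308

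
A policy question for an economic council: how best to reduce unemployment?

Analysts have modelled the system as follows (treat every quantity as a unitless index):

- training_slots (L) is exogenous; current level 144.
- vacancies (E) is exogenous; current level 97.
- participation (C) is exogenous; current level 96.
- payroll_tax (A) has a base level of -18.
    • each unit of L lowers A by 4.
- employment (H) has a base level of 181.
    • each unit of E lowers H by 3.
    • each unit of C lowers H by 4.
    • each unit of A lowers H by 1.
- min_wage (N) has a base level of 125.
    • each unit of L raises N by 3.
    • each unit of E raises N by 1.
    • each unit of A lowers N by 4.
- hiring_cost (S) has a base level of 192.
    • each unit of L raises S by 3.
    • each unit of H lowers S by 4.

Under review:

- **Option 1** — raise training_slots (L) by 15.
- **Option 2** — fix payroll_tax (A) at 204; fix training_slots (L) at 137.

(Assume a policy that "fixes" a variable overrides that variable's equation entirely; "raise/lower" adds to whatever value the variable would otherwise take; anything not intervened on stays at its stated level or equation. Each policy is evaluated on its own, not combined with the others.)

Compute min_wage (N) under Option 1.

3315

Option 1 (L + 15):
  L = 144 + 15 = 159
  E = 97
  A = -18 − 4·159 = -654
  N = 125 + 3·159 + 97 − 4·(-654) = 3315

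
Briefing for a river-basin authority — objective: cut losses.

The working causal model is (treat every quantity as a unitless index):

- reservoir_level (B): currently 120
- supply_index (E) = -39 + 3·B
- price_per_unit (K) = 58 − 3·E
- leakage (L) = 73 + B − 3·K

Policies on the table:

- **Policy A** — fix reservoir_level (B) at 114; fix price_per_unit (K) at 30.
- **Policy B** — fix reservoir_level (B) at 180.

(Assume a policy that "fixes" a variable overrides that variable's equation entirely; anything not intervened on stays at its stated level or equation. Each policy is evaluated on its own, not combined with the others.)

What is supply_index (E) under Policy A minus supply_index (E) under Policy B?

-198

Policy A (B := 114, K := 30):
  B = 114
  E = -39 + 3·114 = 303
Policy B (B := 180):
  B = 180
  E = -39 + 3·180 = 501
E: 303 − 501 = -198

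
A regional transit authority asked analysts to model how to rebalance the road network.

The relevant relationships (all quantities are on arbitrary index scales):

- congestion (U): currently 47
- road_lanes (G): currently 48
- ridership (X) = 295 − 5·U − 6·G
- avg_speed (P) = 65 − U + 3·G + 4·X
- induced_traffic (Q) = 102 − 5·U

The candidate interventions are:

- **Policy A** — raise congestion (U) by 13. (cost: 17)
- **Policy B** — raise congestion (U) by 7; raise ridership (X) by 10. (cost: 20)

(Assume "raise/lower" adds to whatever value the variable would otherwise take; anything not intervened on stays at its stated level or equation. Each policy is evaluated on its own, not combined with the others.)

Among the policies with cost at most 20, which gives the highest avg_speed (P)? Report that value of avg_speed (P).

Policy A (U + 13):
  U = 47 + 13 = 60
  G = 48
  X = 295 − 5·60 − 6·48 = -293
  P = 65 − 60 + 3·48 + 4·(-293) = -1023
Policy B (U + 7, X + 10):
  U = 47 + 7 = 54
  G = 48
  X = 295 − 5·54 − 6·48 (+10 from intervention) = -253
  P = 65 − 54 + 3·48 + 4·(-253) = -857
Comparing — Policy A: P=-1023, Policy B: P=-857. Highest is -857 (Policy B).

-857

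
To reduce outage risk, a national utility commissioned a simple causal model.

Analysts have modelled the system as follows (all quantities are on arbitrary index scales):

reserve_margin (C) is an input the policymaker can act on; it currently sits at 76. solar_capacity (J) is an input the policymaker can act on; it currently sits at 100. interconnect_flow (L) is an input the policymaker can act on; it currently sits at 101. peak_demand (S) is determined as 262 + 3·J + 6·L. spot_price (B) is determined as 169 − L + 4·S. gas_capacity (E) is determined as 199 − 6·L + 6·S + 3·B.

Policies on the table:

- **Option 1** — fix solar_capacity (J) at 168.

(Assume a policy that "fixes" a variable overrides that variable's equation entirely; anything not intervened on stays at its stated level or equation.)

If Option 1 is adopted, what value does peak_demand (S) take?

1372

Option 1 (J := 168):
  J = 168
  L = 101
  S = 262 + 3·168 + 6·101 = 1372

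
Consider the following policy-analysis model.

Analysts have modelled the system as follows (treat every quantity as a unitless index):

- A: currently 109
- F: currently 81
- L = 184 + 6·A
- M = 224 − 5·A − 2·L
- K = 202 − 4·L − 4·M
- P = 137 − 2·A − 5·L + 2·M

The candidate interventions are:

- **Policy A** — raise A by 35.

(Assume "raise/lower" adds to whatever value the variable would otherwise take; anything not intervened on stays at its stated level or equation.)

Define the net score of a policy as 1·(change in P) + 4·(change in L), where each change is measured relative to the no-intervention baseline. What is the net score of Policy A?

Baseline:
  A = 109
  L = 184 + 6·109 = 838
  M = 224 − 5·109 − 2·838 = -1997
  P = 137 − 2·109 − 5·838 + 2·(-1997) = -8265
Policy A (A + 35):
  A = 109 + 35 = 144
  L = 184 + 6·144 = 1048
  M = 224 − 5·144 − 2·1048 = -2592
  P = 137 − 2·144 − 5·1048 + 2·(-2592) = -10575
ΔP = -10575 − (-8265) = -2310; ΔL = 1048 − 838 = 210
Score = 1·(-2310) + 4·210 = -1470

-1470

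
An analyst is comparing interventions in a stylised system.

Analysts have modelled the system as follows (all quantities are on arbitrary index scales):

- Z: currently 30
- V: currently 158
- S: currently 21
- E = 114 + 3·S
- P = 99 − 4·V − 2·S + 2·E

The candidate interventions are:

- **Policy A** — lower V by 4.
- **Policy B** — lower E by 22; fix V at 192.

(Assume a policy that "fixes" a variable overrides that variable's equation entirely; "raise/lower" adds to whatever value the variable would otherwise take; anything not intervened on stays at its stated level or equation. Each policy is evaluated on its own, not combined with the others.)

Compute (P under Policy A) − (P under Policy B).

196

Policy A (V − 4):
  V = 158 − 4 = 154
  S = 21
  E = 114 + 3·21 = 177
  P = 99 − 4·154 − 2·21 + 2·177 = -205
Policy B (E − 22, V := 192):
  V = 192
  S = 21
  E = 114 + 3·21 (−22 from intervention) = 155
  P = 99 − 4·192 − 2·21 + 2·155 = -401
P: -205 − (-401) = 196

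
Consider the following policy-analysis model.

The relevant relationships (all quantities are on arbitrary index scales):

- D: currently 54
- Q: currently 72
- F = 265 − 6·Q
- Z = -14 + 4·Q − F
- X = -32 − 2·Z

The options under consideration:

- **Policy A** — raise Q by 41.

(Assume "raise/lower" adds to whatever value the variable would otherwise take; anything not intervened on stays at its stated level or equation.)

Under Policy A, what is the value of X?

Policy A (Q + 41):
  Q = 72 + 41 = 113
  F = 265 − 6·113 = -413
  Z = -14 + 4·113 − (-413) = 851
  X = -32 − 2·851 = -1734

-1734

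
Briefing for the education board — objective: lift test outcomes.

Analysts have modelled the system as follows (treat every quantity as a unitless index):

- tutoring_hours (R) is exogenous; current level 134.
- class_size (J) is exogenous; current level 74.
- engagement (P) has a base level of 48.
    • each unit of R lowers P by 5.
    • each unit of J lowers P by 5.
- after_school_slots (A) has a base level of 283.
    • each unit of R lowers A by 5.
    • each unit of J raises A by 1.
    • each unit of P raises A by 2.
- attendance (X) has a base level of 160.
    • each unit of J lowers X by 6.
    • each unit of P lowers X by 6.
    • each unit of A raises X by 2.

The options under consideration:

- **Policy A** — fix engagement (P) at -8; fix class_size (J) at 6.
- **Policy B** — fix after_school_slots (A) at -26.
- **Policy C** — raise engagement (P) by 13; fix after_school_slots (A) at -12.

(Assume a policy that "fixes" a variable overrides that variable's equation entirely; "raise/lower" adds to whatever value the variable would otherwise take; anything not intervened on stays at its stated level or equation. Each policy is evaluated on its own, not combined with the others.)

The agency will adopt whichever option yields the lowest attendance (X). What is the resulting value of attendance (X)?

Policy A (P := -8, J := 6):
  R = 134
  J = 6
  P = -8
  A = 283 − 5·134 + 6 + 2·(-8) = -397
  X = 160 − 6·6 − 6·(-8) + 2·(-397) = -622
Policy B (A := -26):
  R = 134
  J = 74
  P = 48 − 5·134 − 5·74 = -992
  A = -26
  X = 160 − 6·74 − 6·(-992) + 2·(-26) = 5616
Policy C (P + 13, A := -12):
  R = 134
  J = 74
  P = 48 − 5·134 − 5·74 (+13 from intervention) = -979
  A = -12
  X = 160 − 6·74 − 6·(-979) + 2·(-12) = 5566
Comparing — Policy A: X=-622, Policy B: X=5616, Policy C: X=5566. Lowest is -622 (Policy A).

-622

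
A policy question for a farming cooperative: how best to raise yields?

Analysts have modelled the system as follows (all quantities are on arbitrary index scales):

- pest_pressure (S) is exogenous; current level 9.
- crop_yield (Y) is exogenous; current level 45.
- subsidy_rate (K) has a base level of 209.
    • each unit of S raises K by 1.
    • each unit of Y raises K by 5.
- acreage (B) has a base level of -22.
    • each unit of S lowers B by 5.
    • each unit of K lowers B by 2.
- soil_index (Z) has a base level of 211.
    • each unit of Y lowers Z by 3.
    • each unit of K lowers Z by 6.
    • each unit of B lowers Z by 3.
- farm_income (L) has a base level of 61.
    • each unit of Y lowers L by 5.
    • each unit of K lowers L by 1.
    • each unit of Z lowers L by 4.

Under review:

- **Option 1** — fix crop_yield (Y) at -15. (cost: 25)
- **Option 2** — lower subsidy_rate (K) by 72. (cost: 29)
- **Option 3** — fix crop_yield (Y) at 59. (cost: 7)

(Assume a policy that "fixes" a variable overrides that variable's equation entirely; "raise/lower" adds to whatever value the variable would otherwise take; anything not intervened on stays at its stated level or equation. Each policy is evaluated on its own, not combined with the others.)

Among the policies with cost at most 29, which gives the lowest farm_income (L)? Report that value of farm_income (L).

-1835

Option 1 (Y := -15):
  S = 9
  Y = -15
  K = 209 + 9 + 5·(-15) = 143
  B = -22 − 5·9 − 2·143 = -353
  Z = 211 − 3·(-15) − 6·143 − 3·(-353) = 457
  L = 61 − 5·(-15) − 143 − 4·457 = -1835
Option 2 (K − 72):
  S = 9
  Y = 45
  K = 209 + 9 + 5·45 (−72 from intervention) = 371
  B = -22 − 5·9 − 2·371 = -809
  Z = 211 − 3·45 − 6·371 − 3·(-809) = 277
  L = 61 − 5·45 − 371 − 4·277 = -1643
Option 3 (Y := 59):
  S = 9
  Y = 59
  K = 209 + 9 + 5·59 = 513
  B = -22 − 5·9 − 2·513 = -1093
  Z = 211 − 3·59 − 6·513 − 3·(-1093) = 235
  L = 61 − 5·59 − 513 − 4·235 = -1687
Comparing — Option 1: L=-1835, Option 2: L=-1643, Option 3: L=-1687. Lowest is -1835 (Option 1).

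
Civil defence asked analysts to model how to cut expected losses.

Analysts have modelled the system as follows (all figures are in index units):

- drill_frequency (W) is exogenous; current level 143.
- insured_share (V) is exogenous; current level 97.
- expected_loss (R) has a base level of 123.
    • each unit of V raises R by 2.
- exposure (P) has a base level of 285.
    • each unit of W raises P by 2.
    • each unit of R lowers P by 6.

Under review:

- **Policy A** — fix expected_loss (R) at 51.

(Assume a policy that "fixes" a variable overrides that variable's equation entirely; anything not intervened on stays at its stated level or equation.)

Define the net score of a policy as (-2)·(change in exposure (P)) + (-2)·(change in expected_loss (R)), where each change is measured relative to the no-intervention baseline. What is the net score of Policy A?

-2660

Baseline:
  W = 143
  V = 97
  R = 123 + 2·97 = 317
  P = 285 + 2·143 − 6·317 = -1331
Policy A (R := 51):
  W = 143
  V = 97
  R = 51
  P = 285 + 2·143 − 6·51 = 265
ΔP = 265 − (-1331) = 1596; ΔR = 51 − 317 = -266
Score = (-2)·1596 + (-2)·(-266) = -2660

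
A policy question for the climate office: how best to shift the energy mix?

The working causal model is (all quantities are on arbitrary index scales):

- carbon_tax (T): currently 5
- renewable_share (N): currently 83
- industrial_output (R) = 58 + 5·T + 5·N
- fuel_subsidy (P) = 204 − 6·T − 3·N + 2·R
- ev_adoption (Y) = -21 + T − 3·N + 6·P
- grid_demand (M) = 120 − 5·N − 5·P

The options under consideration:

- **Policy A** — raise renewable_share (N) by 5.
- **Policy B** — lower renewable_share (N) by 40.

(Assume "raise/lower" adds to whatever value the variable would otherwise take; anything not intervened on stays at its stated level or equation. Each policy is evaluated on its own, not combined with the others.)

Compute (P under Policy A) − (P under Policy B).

Policy A (N + 5):
  T = 5
  N = 83 + 5 = 88
  R = 58 + 5·5 + 5·88 = 523
  P = 204 − 6·5 − 3·88 + 2·523 = 956
Policy B (N − 40):
  T = 5
  N = 83 − 40 = 43
  R = 58 + 5·5 + 5·43 = 298
  P = 204 − 6·5 − 3·43 + 2·298 = 641
P: 956 − 641 = 315

315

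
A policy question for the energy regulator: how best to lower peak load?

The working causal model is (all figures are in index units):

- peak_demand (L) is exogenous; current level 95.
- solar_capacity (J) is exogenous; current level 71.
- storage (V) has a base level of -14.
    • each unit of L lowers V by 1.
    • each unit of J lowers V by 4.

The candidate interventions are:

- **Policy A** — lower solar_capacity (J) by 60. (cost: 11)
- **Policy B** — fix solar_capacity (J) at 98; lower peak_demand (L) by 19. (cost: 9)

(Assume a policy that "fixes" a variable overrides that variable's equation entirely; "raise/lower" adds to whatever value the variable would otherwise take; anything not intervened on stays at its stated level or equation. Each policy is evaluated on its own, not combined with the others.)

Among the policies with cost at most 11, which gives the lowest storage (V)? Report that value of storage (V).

Policy A (J − 60):
  L = 95
  J = 71 − 60 = 11
  V = -14 − 95 − 4·11 = -153
Policy B (J := 98, L − 19):
  L = 95 − 19 = 76
  J = 98
  V = -14 − 76 − 4·98 = -482
Comparing — Policy A: V=-153, Policy B: V=-482. Lowest is -482 (Policy B).

-482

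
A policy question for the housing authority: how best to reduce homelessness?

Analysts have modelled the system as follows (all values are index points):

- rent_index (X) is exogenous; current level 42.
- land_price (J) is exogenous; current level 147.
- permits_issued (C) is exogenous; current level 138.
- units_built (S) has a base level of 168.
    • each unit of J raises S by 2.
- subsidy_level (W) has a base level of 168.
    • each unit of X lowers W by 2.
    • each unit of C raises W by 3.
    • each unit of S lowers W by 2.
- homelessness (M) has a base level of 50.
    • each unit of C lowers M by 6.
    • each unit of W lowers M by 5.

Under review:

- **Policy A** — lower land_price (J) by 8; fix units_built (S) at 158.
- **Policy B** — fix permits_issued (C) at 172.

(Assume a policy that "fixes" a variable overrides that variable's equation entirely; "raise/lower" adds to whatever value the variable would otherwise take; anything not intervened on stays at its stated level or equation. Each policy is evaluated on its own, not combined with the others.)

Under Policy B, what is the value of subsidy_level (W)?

Policy B (C := 172):
  X = 42
  J = 147
  C = 172
  S = 168 + 2·147 = 462
  W = 168 − 2·42 + 3·172 − 2·462 = -324

-324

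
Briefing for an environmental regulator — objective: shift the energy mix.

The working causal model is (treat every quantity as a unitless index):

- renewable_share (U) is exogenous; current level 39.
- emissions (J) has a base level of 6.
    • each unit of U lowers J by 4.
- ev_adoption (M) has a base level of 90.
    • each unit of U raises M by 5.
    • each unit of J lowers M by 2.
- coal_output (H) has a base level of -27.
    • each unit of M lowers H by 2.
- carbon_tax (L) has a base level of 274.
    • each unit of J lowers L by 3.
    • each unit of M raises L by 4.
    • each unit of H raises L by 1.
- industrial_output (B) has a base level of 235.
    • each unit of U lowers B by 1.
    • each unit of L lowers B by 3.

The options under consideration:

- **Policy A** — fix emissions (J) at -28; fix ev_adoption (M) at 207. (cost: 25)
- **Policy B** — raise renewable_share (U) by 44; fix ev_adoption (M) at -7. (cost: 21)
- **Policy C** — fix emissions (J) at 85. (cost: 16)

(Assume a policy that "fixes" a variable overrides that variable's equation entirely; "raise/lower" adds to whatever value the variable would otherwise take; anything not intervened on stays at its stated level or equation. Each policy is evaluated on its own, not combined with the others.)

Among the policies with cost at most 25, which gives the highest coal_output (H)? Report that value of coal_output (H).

Policy A (J := -28, M := 207):
  U = 39
  J = -28
  M = 207
  H = -27 − 2·207 = -441
Policy B (U + 44, M := -7):
  U = 39 + 44 = 83
  J = 6 − 4·83 = -326
  M = -7
  H = -27 − 2·(-7) = -13
Policy C (J := 85):
  U = 39
  J = 85
  M = 90 + 5·39 − 2·85 = 115
  H = -27 − 2·115 = -257
Comparing — Policy A: H=-441, Policy B: H=-13, Policy C: H=-257. Highest is -13 (Policy B).

-13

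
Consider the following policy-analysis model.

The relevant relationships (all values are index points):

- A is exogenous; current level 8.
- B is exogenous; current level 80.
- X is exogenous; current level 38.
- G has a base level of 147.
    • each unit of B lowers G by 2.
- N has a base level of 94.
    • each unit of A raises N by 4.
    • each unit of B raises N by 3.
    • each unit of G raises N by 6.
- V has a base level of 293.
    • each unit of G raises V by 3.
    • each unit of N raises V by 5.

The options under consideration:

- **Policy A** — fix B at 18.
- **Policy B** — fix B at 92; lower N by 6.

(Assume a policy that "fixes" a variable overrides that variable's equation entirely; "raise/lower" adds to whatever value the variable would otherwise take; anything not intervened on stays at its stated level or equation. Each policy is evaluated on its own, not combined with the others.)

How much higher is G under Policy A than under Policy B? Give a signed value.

Policy A (B := 18):
  B = 18
  G = 147 − 2·18 = 111
Policy B (B := 92, N − 6):
  B = 92
  G = 147 − 2·92 = -37
G: 111 − (-37) = 148

148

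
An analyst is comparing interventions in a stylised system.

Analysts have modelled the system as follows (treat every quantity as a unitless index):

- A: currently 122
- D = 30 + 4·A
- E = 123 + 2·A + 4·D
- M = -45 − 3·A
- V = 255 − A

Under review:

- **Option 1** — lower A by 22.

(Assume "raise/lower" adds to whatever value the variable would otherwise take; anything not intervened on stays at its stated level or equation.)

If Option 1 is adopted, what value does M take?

Option 1 (A − 22):
  A = 122 − 22 = 100
  M = -45 − 3·100 = -345

-345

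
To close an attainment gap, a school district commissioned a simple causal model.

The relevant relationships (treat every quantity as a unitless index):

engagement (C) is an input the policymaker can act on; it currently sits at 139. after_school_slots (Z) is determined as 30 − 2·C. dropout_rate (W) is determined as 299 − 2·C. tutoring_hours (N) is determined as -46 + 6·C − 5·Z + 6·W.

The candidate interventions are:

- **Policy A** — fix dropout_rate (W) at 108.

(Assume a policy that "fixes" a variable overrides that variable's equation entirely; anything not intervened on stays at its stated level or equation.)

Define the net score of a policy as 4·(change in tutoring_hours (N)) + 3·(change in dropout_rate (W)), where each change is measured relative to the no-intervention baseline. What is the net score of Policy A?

2349

Baseline:
  C = 139
  Z = 30 − 2·139 = -248
  W = 299 − 2·139 = 21
  N = -46 + 6·139 − 5·(-248) + 6·21 = 2154
Policy A (W := 108):
  C = 139
  Z = 30 − 2·139 = -248
  W = 108
  N = -46 + 6·139 − 5·(-248) + 6·108 = 2676
ΔN = 2676 − 2154 = 522; ΔW = 108 − 21 = 87
Score = 4·522 + 3·87 = 2349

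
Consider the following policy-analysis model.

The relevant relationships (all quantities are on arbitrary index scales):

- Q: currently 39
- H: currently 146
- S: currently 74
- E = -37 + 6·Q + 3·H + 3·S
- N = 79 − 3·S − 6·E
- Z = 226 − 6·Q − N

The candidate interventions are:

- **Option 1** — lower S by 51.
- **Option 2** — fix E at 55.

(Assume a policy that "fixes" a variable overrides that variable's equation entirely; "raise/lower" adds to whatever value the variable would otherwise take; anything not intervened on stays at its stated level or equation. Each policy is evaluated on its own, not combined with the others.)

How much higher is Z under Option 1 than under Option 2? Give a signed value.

Option 1 (S − 51):
  Q = 39
  H = 146
  S = 74 − 51 = 23
  E = -37 + 6·39 + 3·146 + 3·23 = 704
  N = 79 − 3·23 − 6·704 = -4214
  Z = 226 − 6·39 − (-4214) = 4206
Option 2 (E := 55):
  Q = 39
  H = 146
  S = 74
  E = 55
  N = 79 − 3·74 − 6·55 = -473
  Z = 226 − 6·39 − (-473) = 465
Z: 4206 − 465 = 3741

3741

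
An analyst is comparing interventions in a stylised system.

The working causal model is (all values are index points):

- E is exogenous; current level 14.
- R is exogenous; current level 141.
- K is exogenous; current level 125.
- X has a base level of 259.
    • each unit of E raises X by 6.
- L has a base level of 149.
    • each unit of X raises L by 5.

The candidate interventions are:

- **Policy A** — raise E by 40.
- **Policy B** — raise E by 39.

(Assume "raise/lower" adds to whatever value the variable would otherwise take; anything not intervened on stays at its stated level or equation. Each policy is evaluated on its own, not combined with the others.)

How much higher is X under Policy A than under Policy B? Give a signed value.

6

Policy A (E + 40):
  E = 14 + 40 = 54
  X = 259 + 6·54 = 583
Policy B (E + 39):
  E = 14 + 39 = 53
  X = 259 + 6·53 = 577
X: 583 − 577 = 6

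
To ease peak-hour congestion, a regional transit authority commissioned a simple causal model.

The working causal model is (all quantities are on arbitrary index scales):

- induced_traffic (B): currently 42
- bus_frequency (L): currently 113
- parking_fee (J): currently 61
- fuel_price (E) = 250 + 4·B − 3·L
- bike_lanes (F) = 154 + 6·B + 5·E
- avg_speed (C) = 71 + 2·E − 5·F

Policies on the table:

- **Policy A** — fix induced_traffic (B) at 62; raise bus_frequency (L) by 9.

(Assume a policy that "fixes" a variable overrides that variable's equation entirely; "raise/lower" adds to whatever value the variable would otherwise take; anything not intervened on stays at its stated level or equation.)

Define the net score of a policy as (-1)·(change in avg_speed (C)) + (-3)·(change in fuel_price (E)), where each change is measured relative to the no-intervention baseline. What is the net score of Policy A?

1660

Baseline:
  B = 42
  L = 113
  E = 250 + 4·42 − 3·113 = 79
  F = 154 + 6·42 + 5·79 = 801
  C = 71 + 2·79 − 5·801 = -3776
Policy A (B := 62, L + 9):
  B = 62
  L = 113 + 9 = 122
  E = 250 + 4·62 − 3·122 = 132
  F = 154 + 6·62 + 5·132 = 1186
  C = 71 + 2·132 − 5·1186 = -5595
ΔC = -5595 − (-3776) = -1819; ΔE = 132 − 79 = 53
Score = (-1)·(-1819) + (-3)·53 = 1660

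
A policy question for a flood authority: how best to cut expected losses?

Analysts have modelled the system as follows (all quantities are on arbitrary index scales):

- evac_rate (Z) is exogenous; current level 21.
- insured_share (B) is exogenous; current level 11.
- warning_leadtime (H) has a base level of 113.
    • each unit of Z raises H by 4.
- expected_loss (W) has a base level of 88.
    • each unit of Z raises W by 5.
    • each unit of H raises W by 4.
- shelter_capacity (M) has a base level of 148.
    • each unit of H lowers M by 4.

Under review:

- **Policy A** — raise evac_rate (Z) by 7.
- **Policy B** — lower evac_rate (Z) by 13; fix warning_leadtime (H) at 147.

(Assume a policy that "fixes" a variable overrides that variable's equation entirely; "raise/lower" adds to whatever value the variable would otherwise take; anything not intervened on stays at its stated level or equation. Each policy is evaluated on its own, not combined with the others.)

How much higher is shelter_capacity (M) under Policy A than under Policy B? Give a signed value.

Policy A (Z + 7):
  Z = 21 + 7 = 28
  H = 113 + 4·28 = 225
  M = 148 − 4·225 = -752
Policy B (Z − 13, H := 147):
  Z = 21 − 13 = 8
  H = 147
  M = 148 − 4·147 = -440
M: -752 − (-440) = -312

-312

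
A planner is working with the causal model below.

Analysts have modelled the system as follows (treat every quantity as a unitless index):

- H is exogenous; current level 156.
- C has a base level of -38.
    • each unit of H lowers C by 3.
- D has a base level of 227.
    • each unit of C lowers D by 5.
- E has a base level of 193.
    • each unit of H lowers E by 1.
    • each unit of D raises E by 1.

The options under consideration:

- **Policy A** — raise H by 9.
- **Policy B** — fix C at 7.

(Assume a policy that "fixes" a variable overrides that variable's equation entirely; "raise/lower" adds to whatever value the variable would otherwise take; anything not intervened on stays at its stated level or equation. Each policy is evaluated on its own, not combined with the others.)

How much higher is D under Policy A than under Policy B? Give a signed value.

2700

Policy A (H + 9):
  H = 156 + 9 = 165
  C = -38 − 3·165 = -533
  D = 227 − 5·(-533) = 2892
Policy B (C := 7):
  H = 156
  C = 7
  D = 227 − 5·7 = 192
D: 2892 − 192 = 2700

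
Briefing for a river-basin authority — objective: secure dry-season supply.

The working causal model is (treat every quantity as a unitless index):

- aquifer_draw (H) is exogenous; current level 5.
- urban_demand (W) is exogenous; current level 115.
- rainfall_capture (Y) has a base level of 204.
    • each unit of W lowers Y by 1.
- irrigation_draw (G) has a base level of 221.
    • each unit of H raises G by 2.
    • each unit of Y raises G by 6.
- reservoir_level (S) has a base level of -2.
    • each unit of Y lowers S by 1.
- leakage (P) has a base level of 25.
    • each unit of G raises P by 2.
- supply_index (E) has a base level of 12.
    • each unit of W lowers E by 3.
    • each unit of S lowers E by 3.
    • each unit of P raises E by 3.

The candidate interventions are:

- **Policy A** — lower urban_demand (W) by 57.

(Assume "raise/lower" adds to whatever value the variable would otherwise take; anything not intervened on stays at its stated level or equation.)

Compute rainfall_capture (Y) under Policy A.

146

Policy A (W − 57):
  W = 115 − 57 = 58
  Y = 204 − 58 = 146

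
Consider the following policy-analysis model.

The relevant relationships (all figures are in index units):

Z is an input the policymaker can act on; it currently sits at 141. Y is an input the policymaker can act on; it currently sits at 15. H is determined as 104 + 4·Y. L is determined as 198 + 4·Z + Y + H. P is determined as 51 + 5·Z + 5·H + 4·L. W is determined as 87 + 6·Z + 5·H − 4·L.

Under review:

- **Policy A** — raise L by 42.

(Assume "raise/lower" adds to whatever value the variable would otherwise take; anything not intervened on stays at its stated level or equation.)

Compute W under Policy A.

-2179

Policy A (L + 42):
  Z = 141
  Y = 15
  H = 104 + 4·15 = 164
  L = 198 + 4·141 + 15 + 164 (+42 from intervention) = 983
  W = 87 + 6·141 + 5·164 − 4·983 = -2179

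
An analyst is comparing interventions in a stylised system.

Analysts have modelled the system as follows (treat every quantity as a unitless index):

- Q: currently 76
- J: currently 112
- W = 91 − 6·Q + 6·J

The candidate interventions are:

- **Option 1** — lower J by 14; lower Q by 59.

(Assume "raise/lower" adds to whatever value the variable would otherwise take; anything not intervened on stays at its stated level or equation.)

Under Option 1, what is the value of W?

577

Option 1 (J − 14, Q − 59):
  Q = 76 − 59 = 17
  J = 112 − 14 = 98
  W = 91 − 6·17 + 6·98 = 577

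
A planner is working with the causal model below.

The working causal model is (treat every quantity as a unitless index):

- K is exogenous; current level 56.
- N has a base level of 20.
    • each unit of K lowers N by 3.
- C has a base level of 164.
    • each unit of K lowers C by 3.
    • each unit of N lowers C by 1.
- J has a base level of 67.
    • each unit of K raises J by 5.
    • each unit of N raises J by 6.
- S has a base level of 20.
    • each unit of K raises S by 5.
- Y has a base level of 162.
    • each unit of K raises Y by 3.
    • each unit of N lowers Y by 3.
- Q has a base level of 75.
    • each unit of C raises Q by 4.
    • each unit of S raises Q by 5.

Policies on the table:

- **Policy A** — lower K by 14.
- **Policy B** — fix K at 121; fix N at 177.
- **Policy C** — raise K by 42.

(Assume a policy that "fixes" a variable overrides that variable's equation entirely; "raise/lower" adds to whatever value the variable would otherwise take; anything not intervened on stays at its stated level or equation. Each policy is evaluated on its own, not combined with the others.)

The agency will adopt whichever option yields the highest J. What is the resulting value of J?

Policy A (K − 14):
  K = 56 − 14 = 42
  N = 20 − 3·42 = -106
  J = 67 + 5·42 + 6·(-106) = -359
Policy B (K := 121, N := 177):
  K = 121
  N = 177
  J = 67 + 5·121 + 6·177 = 1734
Policy C (K + 42):
  K = 56 + 42 = 98
  N = 20 − 3·98 = -274
  J = 67 + 5·98 + 6·(-274) = -1087
Comparing — Policy A: J=-359, Policy B: J=1734, Policy C: J=-1087. Highest is 1734 (Policy B).

1734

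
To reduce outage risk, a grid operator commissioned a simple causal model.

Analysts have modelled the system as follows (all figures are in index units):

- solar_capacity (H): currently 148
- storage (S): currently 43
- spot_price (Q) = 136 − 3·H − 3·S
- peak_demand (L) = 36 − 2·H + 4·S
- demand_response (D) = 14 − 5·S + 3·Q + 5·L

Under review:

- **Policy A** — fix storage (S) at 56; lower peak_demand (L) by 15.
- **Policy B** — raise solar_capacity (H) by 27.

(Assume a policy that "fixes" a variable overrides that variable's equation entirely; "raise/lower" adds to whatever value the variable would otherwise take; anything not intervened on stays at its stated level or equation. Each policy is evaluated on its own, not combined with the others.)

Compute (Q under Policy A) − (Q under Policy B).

42

Policy A (S := 56, L − 15):
  H = 148
  S = 56
  Q = 136 − 3·148 − 3·56 = -476
Policy B (H + 27):
  H = 148 + 27 = 175
  S = 43
  Q = 136 − 3·175 − 3·43 = -518
Q: -476 − (-518) = 42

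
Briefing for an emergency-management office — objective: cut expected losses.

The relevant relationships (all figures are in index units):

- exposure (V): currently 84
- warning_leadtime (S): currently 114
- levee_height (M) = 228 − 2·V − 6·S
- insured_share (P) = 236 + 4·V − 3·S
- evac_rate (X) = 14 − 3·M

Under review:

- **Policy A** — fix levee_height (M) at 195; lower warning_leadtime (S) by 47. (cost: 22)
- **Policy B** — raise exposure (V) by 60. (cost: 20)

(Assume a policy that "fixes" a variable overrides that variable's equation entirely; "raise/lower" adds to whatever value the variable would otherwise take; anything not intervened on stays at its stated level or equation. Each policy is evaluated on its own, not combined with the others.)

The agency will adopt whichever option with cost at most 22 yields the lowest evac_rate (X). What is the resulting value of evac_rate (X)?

Policy A (M := 195, S − 47):
  V = 84
  S = 114 − 47 = 67
  M = 195
  X = 14 − 3·195 = -571
Policy B (V + 60):
  V = 84 + 60 = 144
  S = 114
  M = 228 − 2·144 − 6·114 = -744
  X = 14 − 3·(-744) = 2246
Comparing — Policy A: X=-571, Policy B: X=2246. Lowest is -571 (Policy A).

-571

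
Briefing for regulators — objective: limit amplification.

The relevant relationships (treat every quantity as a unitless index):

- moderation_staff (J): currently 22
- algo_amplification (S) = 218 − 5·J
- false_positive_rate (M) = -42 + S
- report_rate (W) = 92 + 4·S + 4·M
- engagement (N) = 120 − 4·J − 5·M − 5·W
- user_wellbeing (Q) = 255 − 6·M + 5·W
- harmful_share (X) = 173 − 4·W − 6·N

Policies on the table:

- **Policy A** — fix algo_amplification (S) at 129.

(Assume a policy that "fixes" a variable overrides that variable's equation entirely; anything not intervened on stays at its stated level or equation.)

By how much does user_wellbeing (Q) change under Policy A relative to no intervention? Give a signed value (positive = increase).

Baseline:
  J = 22
  S = 218 − 5·22 = 108
  M = -42 + 108 = 66
  W = 92 + 4·108 + 4·66 = 788
  Q = 255 − 6·66 + 5·788 = 3799
Policy A (S := 129):
  J = 22
  S = 129
  M = -42 + 129 = 87
  W = 92 + 4·129 + 4·87 = 956
  Q = 255 − 6·87 + 5·956 = 4513
Change in Q: 4513 − 3799 = 714

714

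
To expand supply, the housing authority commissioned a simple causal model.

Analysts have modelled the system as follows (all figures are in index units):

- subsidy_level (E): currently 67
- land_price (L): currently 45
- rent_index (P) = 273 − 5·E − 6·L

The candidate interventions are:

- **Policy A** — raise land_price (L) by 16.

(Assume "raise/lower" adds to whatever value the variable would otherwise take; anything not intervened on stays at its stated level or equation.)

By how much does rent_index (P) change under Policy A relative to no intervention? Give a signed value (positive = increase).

Baseline:
  E = 67
  L = 45
  P = 273 − 5·67 − 6·45 = -332
Policy A (L + 16):
  E = 67
  L = 45 + 16 = 61
  P = 273 − 5·67 − 6·61 = -428
Change in P: -428 − (-332) = -96

-96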